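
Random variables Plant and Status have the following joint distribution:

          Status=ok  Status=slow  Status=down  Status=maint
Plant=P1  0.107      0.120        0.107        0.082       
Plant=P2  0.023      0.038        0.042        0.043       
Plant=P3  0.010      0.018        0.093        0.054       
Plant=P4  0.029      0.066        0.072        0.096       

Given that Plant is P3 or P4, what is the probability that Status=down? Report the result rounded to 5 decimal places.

0.37671

P(Plant=P3) = 0.010 + 0.018 + 0.093 + 0.054 = 0.175.
P(Plant=P4) = 0.029 + 0.066 + 0.072 + 0.096 = 0.263.
P(Plant ∈ {P3, P4}) = 0.175 + 0.263 = 0.438; P(Status=down, Plant ∈ {P3, P4}) = 0.093 + 0.072 = 0.165.
P(Status=down | Plant ∈ {P3, P4}) = 0.165/0.438 = 0.37671.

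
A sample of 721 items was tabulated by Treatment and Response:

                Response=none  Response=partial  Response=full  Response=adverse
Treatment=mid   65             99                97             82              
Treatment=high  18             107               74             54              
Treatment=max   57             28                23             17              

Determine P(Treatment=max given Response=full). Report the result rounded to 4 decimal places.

0.1186

Total with Response=full: 97 + 74 + 23 = 194.
P(Treatment=max | Response=full) = 23/194 = 0.1186.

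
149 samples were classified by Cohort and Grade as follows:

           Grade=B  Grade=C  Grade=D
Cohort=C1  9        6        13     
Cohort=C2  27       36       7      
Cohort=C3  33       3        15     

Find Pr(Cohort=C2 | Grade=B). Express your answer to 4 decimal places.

0.3913

Total with Grade=B: 9 + 27 + 33 = 69.
P(Cohort=C2 | Grade=B) = 27/69 = 0.3913.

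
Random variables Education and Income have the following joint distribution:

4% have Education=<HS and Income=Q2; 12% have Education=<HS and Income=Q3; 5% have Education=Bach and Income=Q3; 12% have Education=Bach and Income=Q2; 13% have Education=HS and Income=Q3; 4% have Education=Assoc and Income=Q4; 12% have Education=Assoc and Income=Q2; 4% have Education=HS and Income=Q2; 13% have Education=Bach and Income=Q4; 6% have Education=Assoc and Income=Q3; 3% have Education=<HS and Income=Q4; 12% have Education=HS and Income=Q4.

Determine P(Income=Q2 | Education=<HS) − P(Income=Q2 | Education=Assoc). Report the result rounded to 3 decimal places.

-0.335

P(Education=<HS) = 0.04 + 0.12 + 0.03 = 0.19; P(Income=Q2 | Education=<HS) = 0.04/0.19 = 0.2105.
P(Education=Assoc) = 0.12 + 0.06 + 0.04 = 0.22; P(Income=Q2 | Education=Assoc) = 0.12/0.22 = 0.5455.
Difference = -0.335.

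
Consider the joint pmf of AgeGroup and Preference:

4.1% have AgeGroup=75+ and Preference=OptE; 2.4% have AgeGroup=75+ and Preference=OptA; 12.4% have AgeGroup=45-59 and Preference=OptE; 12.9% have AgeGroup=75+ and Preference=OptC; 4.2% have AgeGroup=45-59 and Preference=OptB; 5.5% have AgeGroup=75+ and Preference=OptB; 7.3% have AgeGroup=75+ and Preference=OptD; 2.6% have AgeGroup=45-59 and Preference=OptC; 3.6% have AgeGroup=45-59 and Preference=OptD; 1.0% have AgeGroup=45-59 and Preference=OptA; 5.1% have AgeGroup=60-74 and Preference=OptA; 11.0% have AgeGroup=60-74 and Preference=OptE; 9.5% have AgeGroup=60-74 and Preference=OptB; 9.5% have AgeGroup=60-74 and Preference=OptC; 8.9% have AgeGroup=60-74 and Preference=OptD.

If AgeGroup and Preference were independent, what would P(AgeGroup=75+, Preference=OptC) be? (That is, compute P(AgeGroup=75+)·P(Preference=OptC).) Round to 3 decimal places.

0.081

P(AgeGroup=75+) = 0.024 + 0.055 + 0.129 + 0.073 + 0.041 = 0.322.
P(Preference=OptC) = 0.026 + 0.095 + 0.129 = 0.250.
Product: 0.322 × 0.250 = 0.081.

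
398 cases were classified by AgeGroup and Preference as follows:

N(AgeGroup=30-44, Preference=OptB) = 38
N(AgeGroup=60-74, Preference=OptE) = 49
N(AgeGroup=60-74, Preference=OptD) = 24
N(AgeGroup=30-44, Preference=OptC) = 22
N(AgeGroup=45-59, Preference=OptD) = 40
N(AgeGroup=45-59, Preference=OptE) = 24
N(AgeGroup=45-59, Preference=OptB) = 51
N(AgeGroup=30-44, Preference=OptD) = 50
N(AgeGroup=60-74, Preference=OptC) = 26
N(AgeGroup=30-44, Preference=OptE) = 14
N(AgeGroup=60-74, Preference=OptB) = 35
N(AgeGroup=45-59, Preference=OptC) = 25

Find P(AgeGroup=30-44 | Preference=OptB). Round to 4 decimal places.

0.3065

Total with Preference=OptB: 38 + 51 + 35 = 124.
P(AgeGroup=30-44 | Preference=OptB) = 38/124 = 0.3065.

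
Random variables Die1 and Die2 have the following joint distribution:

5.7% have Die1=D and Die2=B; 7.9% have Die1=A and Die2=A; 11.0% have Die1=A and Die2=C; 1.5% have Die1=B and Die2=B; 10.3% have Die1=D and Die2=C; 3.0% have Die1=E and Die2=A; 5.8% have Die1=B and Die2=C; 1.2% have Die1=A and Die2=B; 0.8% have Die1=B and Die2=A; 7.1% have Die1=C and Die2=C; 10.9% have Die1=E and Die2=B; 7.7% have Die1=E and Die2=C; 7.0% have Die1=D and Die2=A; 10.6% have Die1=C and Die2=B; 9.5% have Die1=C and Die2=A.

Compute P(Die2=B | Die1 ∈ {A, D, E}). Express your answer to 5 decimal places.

0.27512

P(Die1=A) = 0.079 + 0.012 + 0.110 = 0.201.
P(Die1=D) = 0.070 + 0.057 + 0.103 = 0.230.
P(Die1=E) = 0.030 + 0.109 + 0.077 = 0.216.
P(Die1 ∈ {A, D, E}) = 0.201 + 0.230 + 0.216 = 0.647; P(Die2=B, Die1 ∈ {A, D, E}) = 0.012 + 0.057 + 0.109 = 0.178.
P(Die2=B | Die1 ∈ {A, D, E}) = 0.178/0.647 = 0.27512.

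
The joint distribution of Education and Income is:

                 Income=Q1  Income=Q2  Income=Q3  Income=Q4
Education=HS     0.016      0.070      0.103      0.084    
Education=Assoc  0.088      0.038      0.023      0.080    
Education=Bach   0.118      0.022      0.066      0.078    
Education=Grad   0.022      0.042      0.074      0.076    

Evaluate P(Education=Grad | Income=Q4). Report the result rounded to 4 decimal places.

P(Income=Q4) = 0.084 + 0.080 + 0.078 + 0.076 = 0.318.
P(Education=Grad | Income=Q4) = 0.076/0.318 = 0.2390.

0.2390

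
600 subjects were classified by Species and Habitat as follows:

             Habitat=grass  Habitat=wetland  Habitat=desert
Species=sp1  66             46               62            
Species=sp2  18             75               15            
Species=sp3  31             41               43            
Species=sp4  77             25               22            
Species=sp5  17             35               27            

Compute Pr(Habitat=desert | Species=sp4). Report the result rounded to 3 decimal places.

0.177

Total with Species=sp4: 77 + 25 + 22 = 124.
P(Habitat=desert | Species=sp4) = 22/124 = 0.177.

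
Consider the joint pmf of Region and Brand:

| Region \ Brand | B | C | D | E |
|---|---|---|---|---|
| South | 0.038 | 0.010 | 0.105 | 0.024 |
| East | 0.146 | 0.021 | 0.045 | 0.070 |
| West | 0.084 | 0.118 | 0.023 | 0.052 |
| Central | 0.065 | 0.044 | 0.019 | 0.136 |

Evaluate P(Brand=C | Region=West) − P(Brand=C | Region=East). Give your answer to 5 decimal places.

0.35152

P(Region=West) = 0.084 + 0.118 + 0.023 + 0.052 = 0.277; P(Brand=C | Region=West) = 0.118/0.277 = 0.425993.
P(Region=East) = 0.146 + 0.021 + 0.045 + 0.070 = 0.282; P(Brand=C | Region=East) = 0.021/0.282 = 0.074468.
Difference = 0.35152.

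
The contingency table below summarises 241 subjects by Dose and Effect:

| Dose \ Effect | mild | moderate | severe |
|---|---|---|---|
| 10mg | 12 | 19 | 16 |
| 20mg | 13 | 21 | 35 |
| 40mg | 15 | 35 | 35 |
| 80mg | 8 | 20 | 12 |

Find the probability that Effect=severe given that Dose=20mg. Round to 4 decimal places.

Total with Dose=20mg: 13 + 21 + 35 = 69.
P(Effect=severe | Dose=20mg) = 35/69 = 0.5072.

0.5072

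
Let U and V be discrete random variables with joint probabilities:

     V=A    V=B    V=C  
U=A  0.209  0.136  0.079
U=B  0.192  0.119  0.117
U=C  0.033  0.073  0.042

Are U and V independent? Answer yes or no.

no

P(U=C) = 0.148 and P(V=A) = 0.434, so their product is 0.06423, but P(U=C, V=A) = 0.033. Since these differ, U and V are not independent.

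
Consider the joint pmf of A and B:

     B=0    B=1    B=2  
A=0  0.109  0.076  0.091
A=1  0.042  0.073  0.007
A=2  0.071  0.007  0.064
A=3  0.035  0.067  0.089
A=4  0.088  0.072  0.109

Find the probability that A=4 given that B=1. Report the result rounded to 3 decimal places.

0.244

P(B=1) = 0.076 + 0.073 + 0.007 + 0.067 + 0.072 = 0.295.
P(A=4 | B=1) = 0.072/0.295 = 0.244.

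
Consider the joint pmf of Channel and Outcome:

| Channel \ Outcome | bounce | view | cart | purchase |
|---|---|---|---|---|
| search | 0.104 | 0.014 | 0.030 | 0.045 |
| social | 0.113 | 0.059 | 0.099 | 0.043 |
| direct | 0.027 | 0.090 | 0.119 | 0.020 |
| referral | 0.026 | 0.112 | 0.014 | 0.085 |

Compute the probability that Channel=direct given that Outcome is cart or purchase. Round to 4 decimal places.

P(Outcome=cart) = 0.030 + 0.099 + 0.119 + 0.014 = 0.262.
P(Outcome=purchase) = 0.045 + 0.043 + 0.020 + 0.085 = 0.193.
P(Outcome ∈ {cart, purchase}) = 0.262 + 0.193 = 0.455; P(Channel=direct, Outcome ∈ {cart, purchase}) = 0.119 + 0.020 = 0.139.
P(Channel=direct | Outcome ∈ {cart, purchase}) = 0.139/0.455 = 0.3055.

0.3055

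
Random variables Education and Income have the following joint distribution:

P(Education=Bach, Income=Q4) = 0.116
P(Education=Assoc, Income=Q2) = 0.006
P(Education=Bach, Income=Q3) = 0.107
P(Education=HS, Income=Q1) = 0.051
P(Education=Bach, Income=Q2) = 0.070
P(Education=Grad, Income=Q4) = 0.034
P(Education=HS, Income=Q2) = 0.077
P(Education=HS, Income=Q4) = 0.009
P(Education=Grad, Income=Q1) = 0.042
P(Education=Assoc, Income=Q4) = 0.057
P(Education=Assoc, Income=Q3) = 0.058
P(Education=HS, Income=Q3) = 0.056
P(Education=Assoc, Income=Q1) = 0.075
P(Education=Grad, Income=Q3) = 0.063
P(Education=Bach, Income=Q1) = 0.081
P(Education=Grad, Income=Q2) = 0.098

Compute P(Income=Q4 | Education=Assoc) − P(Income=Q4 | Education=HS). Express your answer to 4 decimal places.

0.2442

P(Education=Assoc) = 0.075 + 0.006 + 0.058 + 0.057 = 0.196; P(Income=Q4 | Education=Assoc) = 0.057/0.196 = 0.29082.
P(Education=HS) = 0.051 + 0.077 + 0.056 + 0.009 = 0.193; P(Income=Q4 | Education=HS) = 0.009/0.193 = 0.04663.
Difference = 0.2442.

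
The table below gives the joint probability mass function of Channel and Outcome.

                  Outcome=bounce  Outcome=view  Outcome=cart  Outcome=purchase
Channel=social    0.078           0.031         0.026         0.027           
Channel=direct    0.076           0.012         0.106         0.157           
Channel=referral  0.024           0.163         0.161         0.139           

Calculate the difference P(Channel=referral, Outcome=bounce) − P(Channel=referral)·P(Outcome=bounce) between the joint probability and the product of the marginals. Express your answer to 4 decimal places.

-0.0627

P(Channel=referral) = 0.024 + 0.163 + 0.161 + 0.139 = 0.487.
P(Outcome=bounce) = 0.078 + 0.076 + 0.024 = 0.178.
P(Channel=referral, Outcome=bounce) − P(Channel=referral)P(Outcome=bounce) = 0.024 − 0.487×0.178 = -0.0627.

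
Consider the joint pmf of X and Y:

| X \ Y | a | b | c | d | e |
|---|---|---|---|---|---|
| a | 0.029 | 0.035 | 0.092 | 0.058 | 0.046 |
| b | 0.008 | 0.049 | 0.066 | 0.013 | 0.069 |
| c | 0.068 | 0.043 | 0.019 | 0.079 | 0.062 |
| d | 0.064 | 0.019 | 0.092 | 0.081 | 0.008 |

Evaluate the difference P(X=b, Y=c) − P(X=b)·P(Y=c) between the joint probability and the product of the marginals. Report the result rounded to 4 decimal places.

P(X=b) = 0.008 + 0.049 + 0.066 + 0.013 + 0.069 = 0.205.
P(Y=c) = 0.092 + 0.066 + 0.019 + 0.092 = 0.269.
P(X=b, Y=c) − P(X=b)P(Y=c) = 0.066 − 0.205×0.269 = 0.0109.

0.0109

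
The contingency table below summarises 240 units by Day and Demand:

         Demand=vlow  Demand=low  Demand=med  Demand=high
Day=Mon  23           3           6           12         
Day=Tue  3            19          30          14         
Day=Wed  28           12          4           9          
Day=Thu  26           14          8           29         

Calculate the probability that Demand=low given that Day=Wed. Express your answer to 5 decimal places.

Total with Day=Wed: 28 + 12 + 4 + 9 = 53.
P(Demand=low | Day=Wed) = 12/53 = 0.22642.

0.22642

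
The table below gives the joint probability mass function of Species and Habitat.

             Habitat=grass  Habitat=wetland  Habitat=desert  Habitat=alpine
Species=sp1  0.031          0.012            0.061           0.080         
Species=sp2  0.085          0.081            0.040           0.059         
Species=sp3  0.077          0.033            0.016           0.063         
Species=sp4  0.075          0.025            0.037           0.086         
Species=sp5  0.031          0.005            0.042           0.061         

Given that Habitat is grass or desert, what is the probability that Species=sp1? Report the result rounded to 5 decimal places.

0.18586

P(Habitat=grass) = 0.031 + 0.085 + 0.077 + 0.075 + 0.031 = 0.299.
P(Habitat=desert) = 0.061 + 0.040 + 0.016 + 0.037 + 0.042 = 0.196.
P(Habitat ∈ {grass, desert}) = 0.299 + 0.196 = 0.495; P(Species=sp1, Habitat ∈ {grass, desert}) = 0.031 + 0.061 = 0.092.
P(Species=sp1 | Habitat ∈ {grass, desert}) = 0.092/0.495 = 0.18586.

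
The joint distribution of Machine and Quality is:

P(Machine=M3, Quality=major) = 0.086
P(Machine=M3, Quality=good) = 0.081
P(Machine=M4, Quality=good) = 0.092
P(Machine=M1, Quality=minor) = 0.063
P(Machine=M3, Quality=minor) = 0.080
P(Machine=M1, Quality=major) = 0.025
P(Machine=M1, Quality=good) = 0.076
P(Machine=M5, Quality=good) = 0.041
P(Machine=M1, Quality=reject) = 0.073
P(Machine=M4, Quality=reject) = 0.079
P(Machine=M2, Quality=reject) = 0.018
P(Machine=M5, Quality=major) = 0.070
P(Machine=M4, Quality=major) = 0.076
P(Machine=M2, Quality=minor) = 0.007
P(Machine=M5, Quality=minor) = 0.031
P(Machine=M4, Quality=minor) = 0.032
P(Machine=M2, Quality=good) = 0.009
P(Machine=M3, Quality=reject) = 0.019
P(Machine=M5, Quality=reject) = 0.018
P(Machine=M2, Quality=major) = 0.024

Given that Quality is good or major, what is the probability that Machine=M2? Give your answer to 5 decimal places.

0.05690

P(Quality=good) = 0.076 + 0.009 + 0.081 + 0.092 + 0.041 = 0.299.
P(Quality=major) = 0.025 + 0.024 + 0.086 + 0.076 + 0.070 = 0.281.
P(Quality ∈ {good, major}) = 0.299 + 0.281 = 0.580; P(Machine=M2, Quality ∈ {good, major}) = 0.009 + 0.024 = 0.033.
P(Machine=M2 | Quality ∈ {good, major}) = 0.033/0.580 = 0.05690.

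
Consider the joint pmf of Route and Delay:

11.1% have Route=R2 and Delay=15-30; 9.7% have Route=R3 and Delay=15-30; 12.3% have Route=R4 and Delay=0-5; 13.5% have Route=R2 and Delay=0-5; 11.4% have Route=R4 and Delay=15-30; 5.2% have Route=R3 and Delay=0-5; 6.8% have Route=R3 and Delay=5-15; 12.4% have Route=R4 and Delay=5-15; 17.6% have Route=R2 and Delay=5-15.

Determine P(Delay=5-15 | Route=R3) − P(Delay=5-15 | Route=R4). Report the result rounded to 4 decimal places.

P(Route=R3) = 0.052 + 0.068 + 0.097 = 0.217; P(Delay=5-15 | Route=R3) = 0.068/0.217 = 0.31336.
P(Route=R4) = 0.123 + 0.124 + 0.114 = 0.361; P(Delay=5-15 | Route=R4) = 0.124/0.361 = 0.34349.
Difference = -0.0301.

-0.0301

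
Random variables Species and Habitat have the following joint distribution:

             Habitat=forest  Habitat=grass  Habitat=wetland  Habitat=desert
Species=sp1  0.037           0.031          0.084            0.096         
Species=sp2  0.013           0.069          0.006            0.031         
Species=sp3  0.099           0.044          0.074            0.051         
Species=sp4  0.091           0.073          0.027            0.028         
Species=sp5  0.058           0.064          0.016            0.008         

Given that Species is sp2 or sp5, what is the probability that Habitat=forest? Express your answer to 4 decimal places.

0.2679

P(Species=sp2) = 0.013 + 0.069 + 0.006 + 0.031 = 0.119.
P(Species=sp5) = 0.058 + 0.064 + 0.016 + 0.008 = 0.146.
P(Species ∈ {sp2, sp5}) = 0.119 + 0.146 = 0.265; P(Habitat=forest, Species ∈ {sp2, sp5}) = 0.013 + 0.058 = 0.071.
P(Habitat=forest | Species ∈ {sp2, sp5}) = 0.071/0.265 = 0.2679.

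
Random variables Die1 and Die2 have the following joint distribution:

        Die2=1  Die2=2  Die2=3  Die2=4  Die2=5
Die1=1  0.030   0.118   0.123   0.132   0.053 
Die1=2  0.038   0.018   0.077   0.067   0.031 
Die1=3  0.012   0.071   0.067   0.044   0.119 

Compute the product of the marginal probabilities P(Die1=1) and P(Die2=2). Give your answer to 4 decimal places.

0.0944

P(Die1=1) = 0.030 + 0.118 + 0.123 + 0.132 + 0.053 = 0.456.
P(Die2=2) = 0.118 + 0.018 + 0.071 = 0.207.
Product: 0.456 × 0.207 = 0.0944.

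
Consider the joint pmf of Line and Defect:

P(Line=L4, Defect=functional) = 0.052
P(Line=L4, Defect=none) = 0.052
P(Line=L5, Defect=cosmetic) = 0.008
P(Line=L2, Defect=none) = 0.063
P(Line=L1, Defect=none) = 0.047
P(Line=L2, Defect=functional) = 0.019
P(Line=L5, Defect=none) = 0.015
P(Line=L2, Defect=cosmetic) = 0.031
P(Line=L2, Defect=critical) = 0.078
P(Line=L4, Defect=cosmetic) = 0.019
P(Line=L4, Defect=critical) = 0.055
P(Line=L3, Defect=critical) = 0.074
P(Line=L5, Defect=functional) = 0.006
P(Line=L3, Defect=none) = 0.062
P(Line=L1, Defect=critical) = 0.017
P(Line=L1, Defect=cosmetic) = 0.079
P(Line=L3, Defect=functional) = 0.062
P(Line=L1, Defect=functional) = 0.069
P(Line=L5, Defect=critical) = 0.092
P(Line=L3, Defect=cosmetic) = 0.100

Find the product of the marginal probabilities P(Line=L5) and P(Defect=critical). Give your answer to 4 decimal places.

P(Line=L5) = 0.015 + 0.008 + 0.006 + 0.092 = 0.121.
P(Defect=critical) = 0.017 + 0.078 + 0.074 + 0.055 + 0.092 = 0.316.
Product: 0.121 × 0.316 = 0.0382.

0.0382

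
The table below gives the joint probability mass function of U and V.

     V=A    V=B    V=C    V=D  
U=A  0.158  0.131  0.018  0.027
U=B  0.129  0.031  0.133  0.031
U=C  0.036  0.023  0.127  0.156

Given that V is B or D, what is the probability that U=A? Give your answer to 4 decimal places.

0.3960

P(V=B) = 0.131 + 0.031 + 0.023 = 0.185.
P(V=D) = 0.027 + 0.031 + 0.156 = 0.214.
P(V ∈ {B, D}) = 0.185 + 0.214 = 0.399; P(U=A, V ∈ {B, D}) = 0.131 + 0.027 = 0.158.
P(U=A | V ∈ {B, D}) = 0.158/0.399 = 0.3960.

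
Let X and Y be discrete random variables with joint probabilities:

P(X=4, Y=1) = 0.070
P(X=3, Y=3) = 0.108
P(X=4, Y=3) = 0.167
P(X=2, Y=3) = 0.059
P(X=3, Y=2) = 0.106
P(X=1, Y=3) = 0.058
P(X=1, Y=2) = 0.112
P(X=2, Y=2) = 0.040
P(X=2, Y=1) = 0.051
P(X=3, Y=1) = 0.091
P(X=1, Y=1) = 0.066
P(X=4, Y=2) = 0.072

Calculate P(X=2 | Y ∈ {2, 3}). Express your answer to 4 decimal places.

P(Y=2) = 0.112 + 0.040 + 0.106 + 0.072 = 0.330.
P(Y=3) = 0.058 + 0.059 + 0.108 + 0.167 = 0.392.
P(Y ∈ {2, 3}) = 0.330 + 0.392 = 0.722; P(X=2, Y ∈ {2, 3}) = 0.040 + 0.059 = 0.099.
P(X=2 | Y ∈ {2, 3}) = 0.099/0.722 = 0.1371.

0.1371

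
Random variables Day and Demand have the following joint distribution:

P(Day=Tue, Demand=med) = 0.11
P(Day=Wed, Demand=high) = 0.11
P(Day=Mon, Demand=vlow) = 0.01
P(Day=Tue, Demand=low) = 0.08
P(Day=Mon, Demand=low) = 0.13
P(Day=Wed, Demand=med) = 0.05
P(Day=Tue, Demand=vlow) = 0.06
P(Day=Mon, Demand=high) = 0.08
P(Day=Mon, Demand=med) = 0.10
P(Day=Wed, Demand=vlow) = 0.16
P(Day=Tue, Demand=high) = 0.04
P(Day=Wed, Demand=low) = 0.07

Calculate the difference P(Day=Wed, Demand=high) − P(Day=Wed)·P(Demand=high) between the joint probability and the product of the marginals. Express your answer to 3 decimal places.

P(Day=Wed) = 0.16 + 0.07 + 0.05 + 0.11 = 0.39.
P(Demand=high) = 0.08 + 0.04 + 0.11 = 0.23.
P(Day=Wed, Demand=high) − P(Day=Wed)P(Demand=high) = 0.11 − 0.39×0.23 = 0.020.

0.020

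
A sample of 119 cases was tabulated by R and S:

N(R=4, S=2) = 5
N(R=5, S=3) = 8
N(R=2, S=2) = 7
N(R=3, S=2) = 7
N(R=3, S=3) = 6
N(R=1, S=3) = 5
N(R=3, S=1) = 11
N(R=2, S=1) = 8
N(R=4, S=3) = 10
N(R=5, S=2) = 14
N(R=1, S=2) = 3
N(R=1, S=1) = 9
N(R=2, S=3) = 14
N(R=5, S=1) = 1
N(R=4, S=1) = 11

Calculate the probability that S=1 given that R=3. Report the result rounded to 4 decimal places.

0.4583

Total with R=3: 11 + 7 + 6 = 24.
P(S=1 | R=3) = 11/24 = 0.4583.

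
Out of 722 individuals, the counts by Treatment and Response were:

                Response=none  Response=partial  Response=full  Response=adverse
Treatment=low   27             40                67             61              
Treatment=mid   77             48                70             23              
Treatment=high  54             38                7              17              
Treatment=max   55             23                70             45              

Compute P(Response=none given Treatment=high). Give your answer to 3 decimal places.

0.466

Total with Treatment=high: 54 + 38 + 7 + 17 = 116.
P(Response=none | Treatment=high) = 54/116 = 0.466.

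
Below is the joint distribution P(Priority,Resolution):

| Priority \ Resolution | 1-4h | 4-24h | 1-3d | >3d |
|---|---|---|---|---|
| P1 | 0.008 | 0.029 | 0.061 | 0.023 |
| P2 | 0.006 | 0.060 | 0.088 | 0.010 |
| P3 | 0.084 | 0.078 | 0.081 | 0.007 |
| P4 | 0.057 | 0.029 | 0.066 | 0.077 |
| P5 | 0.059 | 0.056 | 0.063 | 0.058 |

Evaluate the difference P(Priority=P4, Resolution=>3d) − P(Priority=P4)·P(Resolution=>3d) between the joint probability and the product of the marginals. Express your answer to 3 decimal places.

0.037

P(Priority=P4) = 0.057 + 0.029 + 0.066 + 0.077 = 0.229.
P(Resolution=>3d) = 0.023 + 0.010 + 0.007 + 0.077 + 0.058 = 0.175.
P(Priority=P4, Resolution=>3d) − P(Priority=P4)P(Resolution=>3d) = 0.077 − 0.229×0.175 = 0.037.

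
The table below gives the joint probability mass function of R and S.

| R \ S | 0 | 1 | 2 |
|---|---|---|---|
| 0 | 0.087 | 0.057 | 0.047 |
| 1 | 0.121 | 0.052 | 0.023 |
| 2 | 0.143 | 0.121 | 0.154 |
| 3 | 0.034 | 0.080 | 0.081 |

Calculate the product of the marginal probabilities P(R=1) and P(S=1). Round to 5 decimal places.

P(R=1) = 0.121 + 0.052 + 0.023 = 0.196.
P(S=1) = 0.057 + 0.052 + 0.121 + 0.080 = 0.310.
Product: 0.196 × 0.310 = 0.06076.

0.06076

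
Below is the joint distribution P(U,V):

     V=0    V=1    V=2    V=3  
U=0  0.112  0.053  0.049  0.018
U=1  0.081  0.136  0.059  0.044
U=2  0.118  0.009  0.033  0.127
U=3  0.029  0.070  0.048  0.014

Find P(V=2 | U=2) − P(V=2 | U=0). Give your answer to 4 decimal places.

P(U=2) = 0.118 + 0.009 + 0.033 + 0.127 = 0.287; P(V=2 | U=2) = 0.033/0.287 = 0.11498.
P(U=0) = 0.112 + 0.053 + 0.049 + 0.018 = 0.232; P(V=2 | U=0) = 0.049/0.232 = 0.21121.
Difference = -0.0962.

-0.0962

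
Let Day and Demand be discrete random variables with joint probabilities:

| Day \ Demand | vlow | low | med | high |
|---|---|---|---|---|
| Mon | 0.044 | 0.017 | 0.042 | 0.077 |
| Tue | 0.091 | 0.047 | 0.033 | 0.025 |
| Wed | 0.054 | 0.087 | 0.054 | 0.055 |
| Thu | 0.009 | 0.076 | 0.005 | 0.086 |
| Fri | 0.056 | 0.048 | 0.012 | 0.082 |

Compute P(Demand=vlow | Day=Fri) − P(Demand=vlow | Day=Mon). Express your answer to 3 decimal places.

0.038

P(Day=Fri) = 0.056 + 0.048 + 0.012 + 0.082 = 0.198; P(Demand=vlow | Day=Fri) = 0.056/0.198 = 0.2828.
P(Day=Mon) = 0.044 + 0.017 + 0.042 + 0.077 = 0.180; P(Demand=vlow | Day=Mon) = 0.044/0.180 = 0.2444.
Difference = 0.038.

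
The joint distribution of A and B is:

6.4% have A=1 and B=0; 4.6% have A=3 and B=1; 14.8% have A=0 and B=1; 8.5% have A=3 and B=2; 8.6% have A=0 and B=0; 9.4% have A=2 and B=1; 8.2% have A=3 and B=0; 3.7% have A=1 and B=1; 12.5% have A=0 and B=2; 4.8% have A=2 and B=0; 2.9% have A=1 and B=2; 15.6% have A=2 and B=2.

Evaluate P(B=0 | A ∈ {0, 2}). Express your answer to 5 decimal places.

0.20396

P(A=0) = 0.086 + 0.148 + 0.125 = 0.359.
P(A=2) = 0.048 + 0.094 + 0.156 = 0.298.
P(A ∈ {0, 2}) = 0.359 + 0.298 = 0.657; P(B=0, A ∈ {0, 2}) = 0.086 + 0.048 = 0.134.
P(B=0 | A ∈ {0, 2}) = 0.134/0.657 = 0.20396.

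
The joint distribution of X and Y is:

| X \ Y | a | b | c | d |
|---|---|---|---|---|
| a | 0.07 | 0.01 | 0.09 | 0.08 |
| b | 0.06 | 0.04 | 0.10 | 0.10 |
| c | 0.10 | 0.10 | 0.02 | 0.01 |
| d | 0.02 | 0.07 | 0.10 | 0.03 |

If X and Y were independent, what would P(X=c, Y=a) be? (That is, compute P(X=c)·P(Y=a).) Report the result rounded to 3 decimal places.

P(X=c) = 0.10 + 0.10 + 0.02 + 0.01 = 0.23.
P(Y=a) = 0.07 + 0.06 + 0.10 + 0.02 = 0.25.
Product: 0.23 × 0.25 = 0.058.

0.058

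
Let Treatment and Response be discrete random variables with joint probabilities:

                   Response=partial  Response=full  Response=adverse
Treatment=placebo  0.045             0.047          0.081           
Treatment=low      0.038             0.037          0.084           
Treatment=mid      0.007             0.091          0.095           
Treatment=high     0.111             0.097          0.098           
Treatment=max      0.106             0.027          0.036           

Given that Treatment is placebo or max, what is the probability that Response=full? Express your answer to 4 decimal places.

P(Treatment=placebo) = 0.045 + 0.047 + 0.081 = 0.173.
P(Treatment=max) = 0.106 + 0.027 + 0.036 = 0.169.
P(Treatment ∈ {placebo, max}) = 0.173 + 0.169 = 0.342; P(Response=full, Treatment ∈ {placebo, max}) = 0.047 + 0.027 = 0.074.
P(Response=full | Treatment ∈ {placebo, max}) = 0.074/0.342 = 0.2164.

0.2164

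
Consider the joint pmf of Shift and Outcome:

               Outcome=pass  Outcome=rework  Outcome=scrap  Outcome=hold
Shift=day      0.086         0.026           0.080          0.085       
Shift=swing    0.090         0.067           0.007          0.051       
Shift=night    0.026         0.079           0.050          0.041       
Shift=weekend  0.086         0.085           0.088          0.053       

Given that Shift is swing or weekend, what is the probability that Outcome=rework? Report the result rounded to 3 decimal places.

P(Shift=swing) = 0.090 + 0.067 + 0.007 + 0.051 = 0.215.
P(Shift=weekend) = 0.086 + 0.085 + 0.088 + 0.053 = 0.312.
P(Shift ∈ {swing, weekend}) = 0.215 + 0.312 = 0.527; P(Outcome=rework, Shift ∈ {swing, weekend}) = 0.067 + 0.085 = 0.152.
P(Outcome=rework | Shift ∈ {swing, weekend}) = 0.152/0.527 = 0.288.

0.288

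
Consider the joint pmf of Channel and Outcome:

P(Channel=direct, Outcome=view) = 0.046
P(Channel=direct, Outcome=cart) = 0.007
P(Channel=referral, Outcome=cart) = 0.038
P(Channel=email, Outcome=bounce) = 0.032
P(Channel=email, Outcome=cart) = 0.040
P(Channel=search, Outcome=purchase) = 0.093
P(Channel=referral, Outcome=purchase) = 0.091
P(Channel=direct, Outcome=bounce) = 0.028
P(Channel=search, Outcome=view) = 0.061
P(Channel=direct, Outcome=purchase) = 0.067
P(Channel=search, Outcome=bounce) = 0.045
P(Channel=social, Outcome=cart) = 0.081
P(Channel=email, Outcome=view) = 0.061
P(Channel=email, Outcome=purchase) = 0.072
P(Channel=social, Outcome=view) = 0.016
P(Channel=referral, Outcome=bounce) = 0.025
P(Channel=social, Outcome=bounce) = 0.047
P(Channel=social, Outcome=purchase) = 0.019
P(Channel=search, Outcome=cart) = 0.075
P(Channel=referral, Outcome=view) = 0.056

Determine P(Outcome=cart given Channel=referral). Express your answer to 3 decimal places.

P(Channel=referral) = 0.025 + 0.056 + 0.038 + 0.091 = 0.210.
P(Outcome=cart | Channel=referral) = 0.038/0.210 = 0.181.

0.181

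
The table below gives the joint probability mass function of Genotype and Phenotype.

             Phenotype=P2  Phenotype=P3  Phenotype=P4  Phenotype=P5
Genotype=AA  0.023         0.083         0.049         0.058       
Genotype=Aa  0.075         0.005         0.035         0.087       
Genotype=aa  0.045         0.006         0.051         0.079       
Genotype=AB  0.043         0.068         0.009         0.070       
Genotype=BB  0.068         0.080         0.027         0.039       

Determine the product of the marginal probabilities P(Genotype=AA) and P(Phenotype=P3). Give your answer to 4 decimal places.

P(Genotype=AA) = 0.023 + 0.083 + 0.049 + 0.058 = 0.213.
P(Phenotype=P3) = 0.083 + 0.005 + 0.006 + 0.068 + 0.080 = 0.242.
Product: 0.213 × 0.242 = 0.0515.

0.0515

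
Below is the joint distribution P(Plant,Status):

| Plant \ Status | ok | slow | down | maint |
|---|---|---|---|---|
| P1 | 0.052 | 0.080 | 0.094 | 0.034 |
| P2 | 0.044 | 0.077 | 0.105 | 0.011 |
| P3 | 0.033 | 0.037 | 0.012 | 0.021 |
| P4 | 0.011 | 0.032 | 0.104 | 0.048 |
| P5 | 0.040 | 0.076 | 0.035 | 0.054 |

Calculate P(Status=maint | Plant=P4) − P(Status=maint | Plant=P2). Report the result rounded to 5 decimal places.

P(Plant=P4) = 0.011 + 0.032 + 0.104 + 0.048 = 0.195; P(Status=maint | Plant=P4) = 0.048/0.195 = 0.246154.
P(Plant=P2) = 0.044 + 0.077 + 0.105 + 0.011 = 0.237; P(Status=maint | Plant=P2) = 0.011/0.237 = 0.046414.
Difference = 0.19974.

0.19974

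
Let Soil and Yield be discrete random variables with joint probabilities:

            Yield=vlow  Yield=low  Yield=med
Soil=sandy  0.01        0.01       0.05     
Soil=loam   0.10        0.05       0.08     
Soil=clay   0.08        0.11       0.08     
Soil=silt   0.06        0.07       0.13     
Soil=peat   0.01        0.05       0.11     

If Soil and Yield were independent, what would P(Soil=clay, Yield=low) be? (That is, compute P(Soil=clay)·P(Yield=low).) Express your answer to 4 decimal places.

P(Soil=clay) = 0.08 + 0.11 + 0.08 = 0.27.
P(Yield=low) = 0.01 + 0.05 + 0.11 + 0.07 + 0.05 = 0.29.
Product: 0.27 × 0.29 = 0.0783.

0.0783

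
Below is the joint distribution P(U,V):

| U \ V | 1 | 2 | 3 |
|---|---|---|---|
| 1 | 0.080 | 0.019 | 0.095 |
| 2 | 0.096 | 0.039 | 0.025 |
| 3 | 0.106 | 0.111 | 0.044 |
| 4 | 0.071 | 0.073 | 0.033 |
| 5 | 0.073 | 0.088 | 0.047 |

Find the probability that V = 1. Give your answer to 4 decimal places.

0.4260

P(V=1) = 0.080 + 0.096 + 0.106 + 0.071 + 0.073 = 0.426.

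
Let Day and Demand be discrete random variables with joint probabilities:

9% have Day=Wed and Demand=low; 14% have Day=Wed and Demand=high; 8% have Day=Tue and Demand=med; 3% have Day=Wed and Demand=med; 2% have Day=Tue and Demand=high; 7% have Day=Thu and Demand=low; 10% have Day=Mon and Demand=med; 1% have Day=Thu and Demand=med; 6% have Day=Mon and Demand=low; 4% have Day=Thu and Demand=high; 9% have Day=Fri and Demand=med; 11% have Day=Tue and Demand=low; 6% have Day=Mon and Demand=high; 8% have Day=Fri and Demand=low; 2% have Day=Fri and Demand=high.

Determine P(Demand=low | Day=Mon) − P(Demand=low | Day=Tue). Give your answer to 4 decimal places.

P(Day=Mon) = 0.06 + 0.10 + 0.06 = 0.22; P(Demand=low | Day=Mon) = 0.06/0.22 = 0.27273.
P(Day=Tue) = 0.11 + 0.08 + 0.02 = 0.21; P(Demand=low | Day=Tue) = 0.11/0.21 = 0.52381.
Difference = -0.2511.

-0.2511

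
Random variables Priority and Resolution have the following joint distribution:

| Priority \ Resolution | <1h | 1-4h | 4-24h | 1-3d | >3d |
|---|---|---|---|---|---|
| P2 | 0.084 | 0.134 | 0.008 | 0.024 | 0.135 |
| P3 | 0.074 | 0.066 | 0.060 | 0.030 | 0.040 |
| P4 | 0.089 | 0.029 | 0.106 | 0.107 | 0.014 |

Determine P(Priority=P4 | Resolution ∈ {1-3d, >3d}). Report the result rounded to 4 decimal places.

P(Resolution=1-3d) = 0.024 + 0.030 + 0.107 = 0.161.
P(Resolution=>3d) = 0.135 + 0.040 + 0.014 = 0.189.
P(Resolution ∈ {1-3d, >3d}) = 0.161 + 0.189 = 0.350; P(Priority=P4, Resolution ∈ {1-3d, >3d}) = 0.107 + 0.014 = 0.121.
P(Priority=P4 | Resolution ∈ {1-3d, >3d}) = 0.121/0.350 = 0.3457.

0.3457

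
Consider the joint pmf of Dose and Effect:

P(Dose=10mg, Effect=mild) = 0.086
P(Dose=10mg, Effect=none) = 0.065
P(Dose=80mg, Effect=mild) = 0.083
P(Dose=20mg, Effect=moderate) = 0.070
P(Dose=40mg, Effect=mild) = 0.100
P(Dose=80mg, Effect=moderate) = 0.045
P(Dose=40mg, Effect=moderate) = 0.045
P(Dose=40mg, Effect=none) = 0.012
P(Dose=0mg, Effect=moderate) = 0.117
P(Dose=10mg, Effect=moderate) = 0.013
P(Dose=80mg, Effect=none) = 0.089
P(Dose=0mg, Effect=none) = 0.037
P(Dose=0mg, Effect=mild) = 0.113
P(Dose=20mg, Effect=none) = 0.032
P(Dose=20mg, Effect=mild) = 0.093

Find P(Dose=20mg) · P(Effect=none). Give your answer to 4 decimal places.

0.0458

P(Dose=20mg) = 0.032 + 0.093 + 0.070 = 0.195.
P(Effect=none) = 0.037 + 0.065 + 0.032 + 0.012 + 0.089 = 0.235.
Product: 0.195 × 0.235 = 0.0458.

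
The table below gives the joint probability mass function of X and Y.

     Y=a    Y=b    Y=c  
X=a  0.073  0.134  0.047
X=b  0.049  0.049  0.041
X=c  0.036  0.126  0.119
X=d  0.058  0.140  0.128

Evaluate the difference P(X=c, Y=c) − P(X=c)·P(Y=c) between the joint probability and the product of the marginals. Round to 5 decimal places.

0.02487

P(X=c) = 0.036 + 0.126 + 0.119 = 0.281.
P(Y=c) = 0.047 + 0.041 + 0.119 + 0.128 = 0.335.
P(X=c, Y=c) − P(X=c)P(Y=c) = 0.119 − 0.281×0.335 = 0.02487.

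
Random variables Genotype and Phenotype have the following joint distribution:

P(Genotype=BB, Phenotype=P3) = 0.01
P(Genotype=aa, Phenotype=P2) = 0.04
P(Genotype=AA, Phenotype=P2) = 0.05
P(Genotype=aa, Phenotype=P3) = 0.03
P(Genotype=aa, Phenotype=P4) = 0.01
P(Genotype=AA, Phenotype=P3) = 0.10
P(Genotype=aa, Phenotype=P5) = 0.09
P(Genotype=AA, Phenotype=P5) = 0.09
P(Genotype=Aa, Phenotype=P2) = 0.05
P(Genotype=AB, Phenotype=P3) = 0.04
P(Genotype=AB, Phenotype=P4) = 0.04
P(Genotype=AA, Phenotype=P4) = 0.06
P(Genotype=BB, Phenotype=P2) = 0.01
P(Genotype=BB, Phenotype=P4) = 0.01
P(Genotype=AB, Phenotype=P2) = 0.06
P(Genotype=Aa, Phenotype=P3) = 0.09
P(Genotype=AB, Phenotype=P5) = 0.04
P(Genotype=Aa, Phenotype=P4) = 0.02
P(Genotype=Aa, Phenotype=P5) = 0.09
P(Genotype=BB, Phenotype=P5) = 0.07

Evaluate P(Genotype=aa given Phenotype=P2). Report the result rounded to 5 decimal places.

0.19048

P(Phenotype=P2) = 0.05 + 0.05 + 0.04 + 0.06 + 0.01 = 0.21.
P(Genotype=aa | Phenotype=P2) = 0.04/0.21 = 0.19048.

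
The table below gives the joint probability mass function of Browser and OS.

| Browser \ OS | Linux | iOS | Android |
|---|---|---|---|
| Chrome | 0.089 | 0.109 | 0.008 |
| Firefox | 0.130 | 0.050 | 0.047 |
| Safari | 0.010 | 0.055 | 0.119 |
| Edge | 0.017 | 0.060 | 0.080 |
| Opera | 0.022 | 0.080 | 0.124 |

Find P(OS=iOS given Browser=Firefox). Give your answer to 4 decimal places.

0.2203

P(Browser=Firefox) = 0.130 + 0.050 + 0.047 = 0.227.
P(OS=iOS | Browser=Firefox) = 0.050/0.227 = 0.2203.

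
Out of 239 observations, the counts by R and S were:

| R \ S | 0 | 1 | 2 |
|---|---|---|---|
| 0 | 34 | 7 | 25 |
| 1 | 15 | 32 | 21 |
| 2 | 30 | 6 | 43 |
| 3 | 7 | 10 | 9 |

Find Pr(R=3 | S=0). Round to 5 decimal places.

0.08140

Total with S=0: 34 + 15 + 30 + 7 = 86.
P(R=3 | S=0) = 7/86 = 0.08140.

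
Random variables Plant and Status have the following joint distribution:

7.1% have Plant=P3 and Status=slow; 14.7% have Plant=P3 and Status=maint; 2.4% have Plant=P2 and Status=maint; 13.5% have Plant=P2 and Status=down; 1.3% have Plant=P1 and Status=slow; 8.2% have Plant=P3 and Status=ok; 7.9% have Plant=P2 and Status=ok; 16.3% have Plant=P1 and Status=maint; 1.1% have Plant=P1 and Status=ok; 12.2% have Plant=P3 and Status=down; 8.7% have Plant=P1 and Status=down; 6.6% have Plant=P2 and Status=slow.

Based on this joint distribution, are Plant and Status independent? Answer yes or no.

P(Plant=P2) = 0.304 and P(Status=maint) = 0.334, so their product is 0.10154, but P(Plant=P2, Status=maint) = 0.024. Since these differ, Plant and Status are not independent.

no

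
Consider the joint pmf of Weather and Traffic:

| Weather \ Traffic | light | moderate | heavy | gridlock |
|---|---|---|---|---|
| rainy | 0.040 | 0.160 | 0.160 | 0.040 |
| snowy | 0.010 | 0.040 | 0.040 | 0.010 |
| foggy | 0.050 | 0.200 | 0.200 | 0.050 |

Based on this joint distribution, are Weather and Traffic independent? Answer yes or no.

yes

Every cell satisfies P(Weather,Traffic) = P(Weather)·P(Traffic). For instance P(Weather=rainy) = 0.400, P(Traffic=light) = 0.100, and 0.400×0.100 = 0.040 matches the joint entry. So Weather and Traffic are independent.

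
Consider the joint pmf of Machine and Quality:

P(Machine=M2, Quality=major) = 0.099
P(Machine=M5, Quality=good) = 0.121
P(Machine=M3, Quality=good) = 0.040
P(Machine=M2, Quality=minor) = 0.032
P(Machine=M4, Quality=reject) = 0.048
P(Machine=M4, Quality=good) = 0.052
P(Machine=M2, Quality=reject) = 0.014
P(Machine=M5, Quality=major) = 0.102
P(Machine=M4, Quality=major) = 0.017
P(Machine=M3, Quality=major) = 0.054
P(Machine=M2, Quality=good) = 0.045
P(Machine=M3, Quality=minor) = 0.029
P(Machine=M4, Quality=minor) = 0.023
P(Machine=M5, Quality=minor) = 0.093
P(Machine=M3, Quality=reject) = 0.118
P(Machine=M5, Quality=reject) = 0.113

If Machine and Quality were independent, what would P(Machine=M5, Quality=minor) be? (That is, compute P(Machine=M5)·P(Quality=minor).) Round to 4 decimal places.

P(Machine=M5) = 0.121 + 0.093 + 0.102 + 0.113 = 0.429.
P(Quality=minor) = 0.032 + 0.029 + 0.023 + 0.093 = 0.177.
Product: 0.429 × 0.177 = 0.0759.

0.0759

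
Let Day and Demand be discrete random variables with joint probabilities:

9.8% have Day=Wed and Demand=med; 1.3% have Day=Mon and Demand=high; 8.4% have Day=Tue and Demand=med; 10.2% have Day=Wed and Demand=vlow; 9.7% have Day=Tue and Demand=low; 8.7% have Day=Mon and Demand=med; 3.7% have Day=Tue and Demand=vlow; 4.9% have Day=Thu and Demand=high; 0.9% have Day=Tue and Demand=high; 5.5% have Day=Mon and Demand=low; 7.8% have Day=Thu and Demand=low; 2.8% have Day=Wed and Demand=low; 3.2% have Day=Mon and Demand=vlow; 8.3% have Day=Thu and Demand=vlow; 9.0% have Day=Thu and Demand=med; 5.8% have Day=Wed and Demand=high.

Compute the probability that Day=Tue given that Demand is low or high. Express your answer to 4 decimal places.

P(Demand=low) = 0.055 + 0.097 + 0.028 + 0.078 = 0.258.
P(Demand=high) = 0.013 + 0.009 + 0.058 + 0.049 = 0.129.
P(Demand ∈ {low, high}) = 0.258 + 0.129 = 0.387; P(Day=Tue, Demand ∈ {low, high}) = 0.097 + 0.009 = 0.106.
P(Day=Tue | Demand ∈ {low, high}) = 0.106/0.387 = 0.2739.

0.2739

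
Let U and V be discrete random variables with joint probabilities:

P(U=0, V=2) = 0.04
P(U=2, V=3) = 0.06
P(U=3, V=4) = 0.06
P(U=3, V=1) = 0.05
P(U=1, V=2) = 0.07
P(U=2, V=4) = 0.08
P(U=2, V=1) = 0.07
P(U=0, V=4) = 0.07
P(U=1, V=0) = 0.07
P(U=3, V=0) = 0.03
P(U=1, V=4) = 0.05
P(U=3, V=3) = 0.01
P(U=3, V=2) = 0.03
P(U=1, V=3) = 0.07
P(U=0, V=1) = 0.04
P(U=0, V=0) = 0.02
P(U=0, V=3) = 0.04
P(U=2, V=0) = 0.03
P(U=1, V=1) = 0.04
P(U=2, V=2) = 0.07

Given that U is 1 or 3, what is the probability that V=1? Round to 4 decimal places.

0.1875

P(U=1) = 0.07 + 0.04 + 0.07 + 0.07 + 0.05 = 0.30.
P(U=3) = 0.03 + 0.05 + 0.03 + 0.01 + 0.06 = 0.18.
P(U ∈ {1, 3}) = 0.30 + 0.18 = 0.48; P(V=1, U ∈ {1, 3}) = 0.04 + 0.05 = 0.09.
P(V=1 | U ∈ {1, 3}) = 0.09/0.48 = 0.1875.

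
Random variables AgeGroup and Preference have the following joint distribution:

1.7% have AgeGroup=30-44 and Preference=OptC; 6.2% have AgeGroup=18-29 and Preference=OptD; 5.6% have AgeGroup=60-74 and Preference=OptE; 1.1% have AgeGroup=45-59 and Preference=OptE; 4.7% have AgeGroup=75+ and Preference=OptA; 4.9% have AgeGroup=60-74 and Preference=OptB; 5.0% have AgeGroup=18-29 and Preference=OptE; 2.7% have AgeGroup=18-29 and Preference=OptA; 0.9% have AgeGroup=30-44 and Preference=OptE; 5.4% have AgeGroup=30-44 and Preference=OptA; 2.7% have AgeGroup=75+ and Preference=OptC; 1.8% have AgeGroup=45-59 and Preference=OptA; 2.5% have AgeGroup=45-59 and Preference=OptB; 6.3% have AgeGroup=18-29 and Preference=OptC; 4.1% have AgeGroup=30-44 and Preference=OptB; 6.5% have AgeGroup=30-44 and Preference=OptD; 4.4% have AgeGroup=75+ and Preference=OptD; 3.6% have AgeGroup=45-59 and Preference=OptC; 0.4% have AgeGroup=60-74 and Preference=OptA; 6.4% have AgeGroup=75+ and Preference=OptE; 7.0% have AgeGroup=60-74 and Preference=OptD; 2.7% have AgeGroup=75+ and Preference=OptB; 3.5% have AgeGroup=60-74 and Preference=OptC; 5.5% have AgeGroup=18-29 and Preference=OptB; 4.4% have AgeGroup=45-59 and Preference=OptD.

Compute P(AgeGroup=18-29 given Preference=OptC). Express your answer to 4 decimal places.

P(Preference=OptC) = 0.063 + 0.017 + 0.036 + 0.035 + 0.027 = 0.178.
P(AgeGroup=18-29 | Preference=OptC) = 0.063/0.178 = 0.3539.

0.3539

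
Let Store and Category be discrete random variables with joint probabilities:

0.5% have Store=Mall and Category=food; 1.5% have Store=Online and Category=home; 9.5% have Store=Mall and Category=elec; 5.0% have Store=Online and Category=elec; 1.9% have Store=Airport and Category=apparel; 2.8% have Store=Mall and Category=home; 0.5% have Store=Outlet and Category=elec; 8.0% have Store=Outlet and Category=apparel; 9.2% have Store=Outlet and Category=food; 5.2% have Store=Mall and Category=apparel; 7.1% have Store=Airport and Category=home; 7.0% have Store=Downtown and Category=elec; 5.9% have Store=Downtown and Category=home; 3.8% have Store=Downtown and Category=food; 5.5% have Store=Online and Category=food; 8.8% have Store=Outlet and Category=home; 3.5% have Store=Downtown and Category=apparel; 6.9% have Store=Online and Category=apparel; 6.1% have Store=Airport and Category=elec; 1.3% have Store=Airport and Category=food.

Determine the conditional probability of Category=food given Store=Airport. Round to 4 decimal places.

P(Store=Airport) = 0.013 + 0.019 + 0.061 + 0.071 = 0.164.
P(Category=food | Store=Airport) = 0.013/0.164 = 0.0793.

0.0793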